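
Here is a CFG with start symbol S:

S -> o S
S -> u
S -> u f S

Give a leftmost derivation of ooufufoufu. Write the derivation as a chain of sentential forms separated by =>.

S => oS => ooS => ooufS => ooufufS => ooufufoS => ooufufoufS => ooufufoufu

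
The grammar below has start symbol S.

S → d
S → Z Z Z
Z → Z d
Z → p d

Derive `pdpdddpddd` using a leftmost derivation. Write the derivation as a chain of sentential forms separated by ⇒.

S ⇒ ZZZ   [S → Z Z Z]
ZZZ ⇒ pdZZ   [Z → p d]
pdZZ ⇒ pdZdZ   [Z → Z d]
pdZdZ ⇒ pdZddZ   [Z → Z d]
pdZddZ ⇒ pdpdddZ   [Z → p d]
pdpdddZ ⇒ pdpdddZd   [Z → Z d]
pdpdddZd ⇒ pdpdddZdd   [Z → Z d]
pdpdddZdd ⇒ pdpdddpddd   [Z → p d]

S⇒ZZZ⇒pdZZ⇒pdZdZ⇒pdZddZ⇒pdpdddZ⇒pdpdddZd⇒pdpdddZdd⇒pdpdddpddd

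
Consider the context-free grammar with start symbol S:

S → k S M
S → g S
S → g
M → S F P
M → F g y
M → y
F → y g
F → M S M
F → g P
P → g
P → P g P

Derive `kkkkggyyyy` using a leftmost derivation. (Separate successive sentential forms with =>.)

S => kSM => kkSMM => kkkSMMM => kkkkSMMMM => kkkkgSMMMM => kkkkggMMMM => kkkkggyMMM => kkkkggyyMM => kkkkggyyyM => kkkkggyyyy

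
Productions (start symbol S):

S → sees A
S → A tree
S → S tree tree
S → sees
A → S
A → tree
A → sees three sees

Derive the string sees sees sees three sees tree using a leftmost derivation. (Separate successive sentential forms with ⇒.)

S ⇒ sees A ⇒ sees S ⇒ sees A tree ⇒ sees S tree ⇒ sees sees A tree ⇒ sees sees sees three sees tree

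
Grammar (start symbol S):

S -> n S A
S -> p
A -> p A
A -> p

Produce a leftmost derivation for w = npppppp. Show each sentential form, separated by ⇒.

S ⇒ nSA ⇒ npA ⇒ nppA ⇒ npppA ⇒ nppppA ⇒ npppppA ⇒ npppppp

S ⇒ nSA   [S -> n S A]
nSA ⇒ npA   [S -> p]
npA ⇒ nppA   [A -> p A]
nppA ⇒ npppA   [A -> p A]
npppA ⇒ nppppA   [A -> p A]
nppppA ⇒ npppppA   [A -> p A]
npppppA ⇒ npppppp   [A -> p]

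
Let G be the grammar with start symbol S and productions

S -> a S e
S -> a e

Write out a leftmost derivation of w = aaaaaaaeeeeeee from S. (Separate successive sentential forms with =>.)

S=>aSe=>aaSee=>aaaSeee=>aaaaSeeee=>aaaaaSeeeee=>aaaaaaSeeeeee=>aaaaaaaeeeeeee

S => aSe   [S -> a S e]
aSe => aaSee   [S -> a S e]
aaSee => aaaSeee   [S -> a S e]
aaaSeee => aaaaSeeee   [S -> a S e]
aaaaSeeee => aaaaaSeeeee   [S -> a S e]
aaaaaSeeeee => aaaaaaSeeeeee   [S -> a S e]
aaaaaaSeeeeee => aaaaaaaeeeeeee   [S -> a e]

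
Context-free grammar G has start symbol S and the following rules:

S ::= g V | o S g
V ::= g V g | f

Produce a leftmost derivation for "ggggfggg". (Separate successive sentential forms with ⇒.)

S⇒gV⇒ggVg⇒gggVgg⇒ggggVggg⇒ggggfggg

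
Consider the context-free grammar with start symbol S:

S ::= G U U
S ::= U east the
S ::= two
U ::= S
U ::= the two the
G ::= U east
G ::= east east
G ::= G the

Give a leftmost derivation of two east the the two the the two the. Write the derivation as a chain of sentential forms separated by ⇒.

S ⇒ G U U ⇒ G the U U ⇒ U east the U U ⇒ S east the U U ⇒ two east the U U ⇒ two east the the two the U ⇒ two east the the two the the two the

S ⇒ G U U   [S ::= G U U]
G U U ⇒ G the U U   [G ::= G the]
G the U U ⇒ U east the U U   [G ::= U east]
U east the U U ⇒ S east the U U   [U ::= S]
S east the U U ⇒ two east the U U   [S ::= two]
two east the U U ⇒ two east the the two the U   [U ::= the two the]
two east the the two the U ⇒ two east the the two the the two the   [U ::= the two the]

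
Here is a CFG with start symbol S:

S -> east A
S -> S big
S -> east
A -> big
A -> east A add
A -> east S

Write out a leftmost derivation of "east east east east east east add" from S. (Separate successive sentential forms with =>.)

S => east A   [S -> east A]
east A => east east S   [A -> east S]
east east S => east east east A   [S -> east A]
east east east A => east east east east A add   [A -> east A add]
east east east east A add => east east east east east S add   [A -> east S]
east east east east east S add => east east east east east east add   [S -> east]

S => east A => east east S => east east east A => east east east east A add => east east east east east S add => east east east east east east add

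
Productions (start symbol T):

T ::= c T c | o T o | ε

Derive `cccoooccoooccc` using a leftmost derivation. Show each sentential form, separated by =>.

T=>cTc=>ccTcc=>cccTccc=>cccoToccc=>cccooTooccc=>cccoooToooccc=>cccooocTcoooccc=>cccoooccoooccc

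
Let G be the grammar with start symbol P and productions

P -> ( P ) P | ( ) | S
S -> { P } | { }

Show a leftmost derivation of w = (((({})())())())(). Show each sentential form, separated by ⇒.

P ⇒ (P)P ⇒ ((P)P)P ⇒ (((P)P)P)P ⇒ ((((P)P)P)P)P ⇒ ((((S)P)P)P)P ⇒ (((({})P)P)P)P ⇒ (((({})())P)P)P ⇒ (((({})())())P)P ⇒ (((({})())())())P ⇒ (((({})())())())()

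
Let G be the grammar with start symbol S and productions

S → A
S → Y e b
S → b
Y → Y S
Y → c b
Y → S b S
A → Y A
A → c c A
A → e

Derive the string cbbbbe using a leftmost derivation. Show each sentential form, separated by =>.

S => A => YA => YSA => YSSA => YSSSA => cbSSSA => cbbSSA => cbbbSA => cbbbbA => cbbbbe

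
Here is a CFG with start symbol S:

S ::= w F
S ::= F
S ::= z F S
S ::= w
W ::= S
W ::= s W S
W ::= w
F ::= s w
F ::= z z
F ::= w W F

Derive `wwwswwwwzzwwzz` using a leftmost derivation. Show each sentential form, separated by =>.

S => F => wWF => wSF => wwF => wwwWF => wwwsWSF => wwwswSF => wwwswwFF => wwwswwwWFF => wwwswwwwFF => wwwswwwwzzF => wwwswwwwzzwWF => wwwswwwwzzwwF => wwwswwwwzzwwzz

S => F   [S ::= F]
F => wWF   [F ::= w W F]
wWF => wSF   [W ::= S]
wSF => wwF   [S ::= w]
wwF => wwwWF   [F ::= w W F]
wwwWF => wwwsWSF   [W ::= s W S]
wwwsWSF => wwwswSF   [W ::= w]
wwwswSF => wwwswwFF   [S ::= w F]
wwwswwFF => wwwswwwWFF   [F ::= w W F]
wwwswwwWFF => wwwswwwwFF   [W ::= w]
wwwswwwwFF => wwwswwwwzzF   [F ::= z z]
wwwswwwwzzF => wwwswwwwzzwWF   [F ::= w W F]
wwwswwwwzzwWF => wwwswwwwzzwwF   [W ::= w]
wwwswwwwzzwwF => wwwswwwwzzwwzz   [F ::= z z]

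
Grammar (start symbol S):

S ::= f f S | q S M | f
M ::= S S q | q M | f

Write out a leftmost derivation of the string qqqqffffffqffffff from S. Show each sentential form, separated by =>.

S => qSM   [S ::= q S M]
qSM => qqSMM   [S ::= q S M]
qqSMM => qqqSMMM   [S ::= q S M]
qqqSMMM => qqqqSMMMM   [S ::= q S M]
qqqqSMMMM => qqqqffSMMMM   [S ::= f f S]
qqqqffSMMMM => qqqqffffSMMMM   [S ::= f f S]
qqqqffffSMMMM => qqqqffffffSMMMM   [S ::= f f S]
qqqqffffffSMMMM => qqqqffffffqSMMMMM   [S ::= q S M]
qqqqffffffqSMMMMM => qqqqffffffqfMMMMM   [S ::= f]
qqqqffffffqfMMMMM => qqqqffffffqffMMMM   [M ::= f]
qqqqffffffqffMMMM => qqqqffffffqfffMMM   [M ::= f]
qqqqffffffqfffMMM => qqqqffffffqffffMM   [M ::= f]
qqqqffffffqffffMM => qqqqffffffqfffffM   [M ::= f]
qqqqffffffqfffffM => qqqqffffffqffffff   [M ::= f]

S => qSM => qqSMM => qqqSMMM => qqqqSMMMM => qqqqffSMMMM => qqqqffffSMMMM => qqqqffffffSMMMM => qqqqffffffqSMMMMM => qqqqffffffqfMMMMM => qqqqffffffqffMMMM => qqqqffffffqfffMMM => qqqqffffffqffffMM => qqqqffffffqfffffM => qqqqffffffqffffff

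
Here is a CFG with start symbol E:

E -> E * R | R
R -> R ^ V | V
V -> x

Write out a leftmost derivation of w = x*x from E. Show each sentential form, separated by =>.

E => E*R   [E -> E * R]
E*R => R*R   [E -> R]
R*R => V*R   [R -> V]
V*R => x*R   [V -> x]
x*R => x*V   [R -> V]
x*V => x*x   [V -> x]

E => E*R => R*R => V*R => x*R => x*V => x*x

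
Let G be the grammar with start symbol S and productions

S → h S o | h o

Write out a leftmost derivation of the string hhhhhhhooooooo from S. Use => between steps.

S => hSo => hhSoo => hhhSooo => hhhhSoooo => hhhhhSooooo => hhhhhhSoooooo => hhhhhhhooooooo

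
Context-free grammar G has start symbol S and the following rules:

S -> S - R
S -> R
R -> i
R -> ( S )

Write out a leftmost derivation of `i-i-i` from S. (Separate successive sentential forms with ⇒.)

S ⇒ S-R   [S -> S - R]
S-R ⇒ S-R-R   [S -> S - R]
S-R-R ⇒ R-R-R   [S -> R]
R-R-R ⇒ i-R-R   [R -> i]
i-R-R ⇒ i-i-R   [R -> i]
i-i-R ⇒ i-i-i   [R -> i]

S⇒S-R⇒S-R-R⇒R-R-R⇒i-R-R⇒i-i-R⇒i-i-i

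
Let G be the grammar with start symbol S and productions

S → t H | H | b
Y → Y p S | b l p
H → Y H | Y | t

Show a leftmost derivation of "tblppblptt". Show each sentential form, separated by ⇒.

S ⇒ tH   [S → t H]
tH ⇒ tYH   [H → Y H]
tYH ⇒ tYpSH   [Y → Y p S]
tYpSH ⇒ tblppSH   [Y → b l p]
tblppSH ⇒ tblppHH   [S → H]
tblppHH ⇒ tblppYHH   [H → Y H]
tblppYHH ⇒ tblppblpHH   [Y → b l p]
tblppblpHH ⇒ tblppblptH   [H → t]
tblppblptH ⇒ tblppblptt   [H → t]

S ⇒ tH ⇒ tYH ⇒ tYpSH ⇒ tblppSH ⇒ tblppHH ⇒ tblppYHH ⇒ tblppblpHH ⇒ tblppblptH ⇒ tblppblptt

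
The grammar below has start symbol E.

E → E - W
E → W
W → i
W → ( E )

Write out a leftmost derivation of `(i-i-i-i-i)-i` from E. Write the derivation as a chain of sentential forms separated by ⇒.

E ⇒ E-W   [E → E - W]
E-W ⇒ W-W   [E → W]
W-W ⇒ (E)-W   [W → ( E )]
(E)-W ⇒ (E-W)-W   [E → E - W]
(E-W)-W ⇒ (E-W-W)-W   [E → E - W]
(E-W-W)-W ⇒ (E-W-W-W)-W   [E → E - W]
(E-W-W-W)-W ⇒ (E-W-W-W-W)-W   [E → E - W]
(E-W-W-W-W)-W ⇒ (W-W-W-W-W)-W   [E → W]
(W-W-W-W-W)-W ⇒ (i-W-W-W-W)-W   [W → i]
(i-W-W-W-W)-W ⇒ (i-i-W-W-W)-W   [W → i]
(i-i-W-W-W)-W ⇒ (i-i-i-W-W)-W   [W → i]
(i-i-i-W-W)-W ⇒ (i-i-i-i-W)-W   [W → i]
(i-i-i-i-W)-W ⇒ (i-i-i-i-i)-W   [W → i]
(i-i-i-i-i)-W ⇒ (i-i-i-i-i)-i   [W → i]

E⇒E-W⇒W-W⇒(E)-W⇒(E-W)-W⇒(E-W-W)-W⇒(E-W-W-W)-W⇒(E-W-W-W-W)-W⇒(W-W-W-W-W)-W⇒(i-W-W-W-W)-W⇒(i-i-W-W-W)-W⇒(i-i-i-W-W)-W⇒(i-i-i-i-W)-W⇒(i-i-i-i-i)-W⇒(i-i-i-i-i)-i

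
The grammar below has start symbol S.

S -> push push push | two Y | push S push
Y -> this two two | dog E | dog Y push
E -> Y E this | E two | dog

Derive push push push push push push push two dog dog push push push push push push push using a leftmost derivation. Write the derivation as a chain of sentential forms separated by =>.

S => push S push => push push S push push => push push push S push push push => push push push push S push push push push => push push push push push S push push push push push => push push push push push push S push push push push push push => push push push push push push push S push push push push push push push => push push push push push push push two Y push push push push push push push => push push push push push push push two dog E push push push push push push push => push push push push push push push two dog dog push push push push push push push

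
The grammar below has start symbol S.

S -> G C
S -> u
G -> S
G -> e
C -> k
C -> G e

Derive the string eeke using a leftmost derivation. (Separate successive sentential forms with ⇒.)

S⇒GC⇒eC⇒eGe⇒eSe⇒eGCe⇒eeCe⇒eeke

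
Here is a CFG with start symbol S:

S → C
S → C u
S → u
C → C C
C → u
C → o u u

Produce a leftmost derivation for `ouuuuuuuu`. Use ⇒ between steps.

S ⇒ Cu ⇒ CCu ⇒ CCCu ⇒ CCCCu ⇒ CCCCCu ⇒ CCCCCCu ⇒ ouuCCCCCu ⇒ ouuuCCCCu ⇒ ouuuuCCCu ⇒ ouuuuuCCu ⇒ ouuuuuuCu ⇒ ouuuuuuuu

S ⇒ Cu   [S → C u]
Cu ⇒ CCu   [C → C C]
CCu ⇒ CCCu   [C → C C]
CCCu ⇒ CCCCu   [C → C C]
CCCCu ⇒ CCCCCu   [C → C C]
CCCCCu ⇒ CCCCCCu   [C → C C]
CCCCCCu ⇒ ouuCCCCCu   [C → o u u]
ouuCCCCCu ⇒ ouuuCCCCu   [C → u]
ouuuCCCCu ⇒ ouuuuCCCu   [C → u]
ouuuuCCCu ⇒ ouuuuuCCu   [C → u]
ouuuuuCCu ⇒ ouuuuuuCu   [C → u]
ouuuuuuCu ⇒ ouuuuuuuu   [C → u]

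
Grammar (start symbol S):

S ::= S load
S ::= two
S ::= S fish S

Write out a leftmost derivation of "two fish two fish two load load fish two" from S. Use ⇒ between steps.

S ⇒ S fish S ⇒ two fish S ⇒ two fish S fish S ⇒ two fish two fish S ⇒ two fish two fish S fish S ⇒ two fish two fish S load fish S ⇒ two fish two fish S load load fish S ⇒ two fish two fish two load load fish S ⇒ two fish two fish two load load fish two

S ⇒ S fish S   [S ::= S fish S]
S fish S ⇒ two fish S   [S ::= two]
two fish S ⇒ two fish S fish S   [S ::= S fish S]
two fish S fish S ⇒ two fish two fish S   [S ::= two]
two fish two fish S ⇒ two fish two fish S fish S   [S ::= S fish S]
two fish two fish S fish S ⇒ two fish two fish S load fish S   [S ::= S load]
two fish two fish S load fish S ⇒ two fish two fish S load load fish S   [S ::= S load]
two fish two fish S load load fish S ⇒ two fish two fish two load load fish S   [S ::= two]
two fish two fish two load load fish S ⇒ two fish two fish two load load fish two   [S ::= two]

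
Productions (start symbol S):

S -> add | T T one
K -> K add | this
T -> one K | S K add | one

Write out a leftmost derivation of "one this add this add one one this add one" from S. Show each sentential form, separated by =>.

S => T T one => one K T one => one this T one => one this S K add one => one this T T one K add one => one this S K add T one K add one => one this add K add T one K add one => one this add this add T one K add one => one this add this add one one K add one => one this add this add one one this add one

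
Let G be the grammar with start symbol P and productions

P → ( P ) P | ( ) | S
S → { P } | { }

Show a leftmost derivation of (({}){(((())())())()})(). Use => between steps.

P => (P)P   [P → ( P ) P]
(P)P => ((P)P)P   [P → ( P ) P]
((P)P)P => ((S)P)P   [P → S]
((S)P)P => (({})P)P   [S → { }]
(({})P)P => (({})S)P   [P → S]
(({})S)P => (({}){P})P   [S → { P }]
(({}){P})P => (({}){(P)P})P   [P → ( P ) P]
(({}){(P)P})P => (({}){((P)P)P})P   [P → ( P ) P]
(({}){((P)P)P})P => (({}){(((P)P)P)P})P   [P → ( P ) P]
(({}){(((P)P)P)P})P => (({}){(((())P)P)P})P   [P → ( )]
(({}){(((())P)P)P})P => (({}){(((())())P)P})P   [P → ( )]
(({}){(((())())P)P})P => (({}){(((())())())P})P   [P → ( )]
(({}){(((())())())P})P => (({}){(((())())())()})P   [P → ( )]
(({}){(((())())())()})P => (({}){(((())())())()})()   [P → ( )]

P => (P)P => ((P)P)P => ((S)P)P => (({})P)P => (({})S)P => (({}){P})P => (({}){(P)P})P => (({}){((P)P)P})P => (({}){(((P)P)P)P})P => (({}){(((())P)P)P})P => (({}){(((())())P)P})P => (({}){(((())())())P})P => (({}){(((())())())()})P => (({}){(((())())())()})()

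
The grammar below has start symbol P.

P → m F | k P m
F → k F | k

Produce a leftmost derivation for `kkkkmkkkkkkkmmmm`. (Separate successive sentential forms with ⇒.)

P ⇒ kPm ⇒ kkPmm ⇒ kkkPmmm ⇒ kkkkPmmmm ⇒ kkkkmFmmmm ⇒ kkkkmkFmmmm ⇒ kkkkmkkFmmmm ⇒ kkkkmkkkFmmmm ⇒ kkkkmkkkkFmmmm ⇒ kkkkmkkkkkFmmmm ⇒ kkkkmkkkkkkFmmmm ⇒ kkkkmkkkkkkkmmmm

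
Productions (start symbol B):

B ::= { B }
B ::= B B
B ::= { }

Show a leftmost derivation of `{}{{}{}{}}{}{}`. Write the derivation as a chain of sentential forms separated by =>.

B => BB   [B ::= B B]
BB => {}B   [B ::= { }]
{}B => {}BB   [B ::= B B]
{}BB => {}BBB   [B ::= B B]
{}BBB => {}{B}BB   [B ::= { B }]
{}{B}BB => {}{BB}BB   [B ::= B B]
{}{BB}BB => {}{BBB}BB   [B ::= B B]
{}{BBB}BB => {}{{}BB}BB   [B ::= { }]
{}{{}BB}BB => {}{{}{}B}BB   [B ::= { }]
{}{{}{}B}BB => {}{{}{}{}}BB   [B ::= { }]
{}{{}{}{}}BB => {}{{}{}{}}{}B   [B ::= { }]
{}{{}{}{}}{}B => {}{{}{}{}}{}{}   [B ::= { }]

B => BB => {}B => {}BB => {}BBB => {}{B}BB => {}{BB}BB => {}{BBB}BB => {}{{}BB}BB => {}{{}{}B}BB => {}{{}{}{}}BB => {}{{}{}{}}{}B => {}{{}{}{}}{}{}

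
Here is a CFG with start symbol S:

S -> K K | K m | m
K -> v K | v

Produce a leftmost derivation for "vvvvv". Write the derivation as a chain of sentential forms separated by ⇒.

S ⇒ KK   [S -> K K]
KK ⇒ vKK   [K -> v K]
vKK ⇒ vvKK   [K -> v K]
vvKK ⇒ vvvK   [K -> v]
vvvK ⇒ vvvvK   [K -> v K]
vvvvK ⇒ vvvvv   [K -> v]

S ⇒ KK ⇒ vKK ⇒ vvKK ⇒ vvvK ⇒ vvvvK ⇒ vvvvv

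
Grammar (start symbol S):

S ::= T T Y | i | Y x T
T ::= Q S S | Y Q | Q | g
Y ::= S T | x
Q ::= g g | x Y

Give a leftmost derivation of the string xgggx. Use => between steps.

S => TTY   [S ::= T T Y]
TTY => YQTY   [T ::= Y Q]
YQTY => xQTY   [Y ::= x]
xQTY => xggTY   [Q ::= g g]
xggTY => xgggY   [T ::= g]
xgggY => xgggx   [Y ::= x]

S => TTY => YQTY => xQTY => xggTY => xgggY => xgggx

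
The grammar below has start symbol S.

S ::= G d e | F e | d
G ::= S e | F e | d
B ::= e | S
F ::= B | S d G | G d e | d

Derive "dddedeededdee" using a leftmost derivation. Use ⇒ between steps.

S ⇒ Fe ⇒ SdGe ⇒ GdedGe ⇒ SededGe ⇒ GdeededGe ⇒ FedeededGe ⇒ SdGedeededGe ⇒ ddGedeededGe ⇒ dddedeededGe ⇒ dddedeededSee ⇒ dddedeededdee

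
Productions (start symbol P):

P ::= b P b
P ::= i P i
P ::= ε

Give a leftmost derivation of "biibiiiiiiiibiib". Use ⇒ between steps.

P ⇒ bPb   [P ::= b P b]
bPb ⇒ biPib   [P ::= i P i]
biPib ⇒ biiPiib   [P ::= i P i]
biiPiib ⇒ biibPbiib   [P ::= b P b]
biibPbiib ⇒ biibiPibiib   [P ::= i P i]
biibiPibiib ⇒ biibiiPiibiib   [P ::= i P i]
biibiiPiibiib ⇒ biibiiiPiiibiib   [P ::= i P i]
biibiiiPiiibiib ⇒ biibiiiiPiiiibiib   [P ::= i P i]
biibiiiiPiiiibiib ⇒ biibiiiiiiiibiib   [P ::= ε]

P ⇒ bPb ⇒ biPib ⇒ biiPiib ⇒ biibPbiib ⇒ biibiPibiib ⇒ biibiiPiibiib ⇒ biibiiiPiiibiib ⇒ biibiiiiPiiiibiib ⇒ biibiiiiiiiibiib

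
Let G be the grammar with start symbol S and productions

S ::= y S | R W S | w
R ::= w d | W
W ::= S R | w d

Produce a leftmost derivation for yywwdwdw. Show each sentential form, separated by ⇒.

S⇒yS⇒yyS⇒yyRWS⇒yyWWS⇒yySRWS⇒yywRWS⇒yywwdWS⇒yywwdwdS⇒yywwdwdw

S ⇒ yS   [S ::= y S]
yS ⇒ yyS   [S ::= y S]
yyS ⇒ yyRWS   [S ::= R W S]
yyRWS ⇒ yyWWS   [R ::= W]
yyWWS ⇒ yySRWS   [W ::= S R]
yySRWS ⇒ yywRWS   [S ::= w]
yywRWS ⇒ yywwdWS   [R ::= w d]
yywwdWS ⇒ yywwdwdS   [W ::= w d]
yywwdwdS ⇒ yywwdwdw   [S ::= w]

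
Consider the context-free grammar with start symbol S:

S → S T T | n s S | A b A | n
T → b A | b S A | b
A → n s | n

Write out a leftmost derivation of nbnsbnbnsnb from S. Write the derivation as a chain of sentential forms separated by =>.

S => STT => AbATT => nbATT => nbnsTT => nbnsbSAT => nbnsbAbAAT => nbnsbnbAAT => nbnsbnbnsAT => nbnsbnbnsnT => nbnsbnbnsnb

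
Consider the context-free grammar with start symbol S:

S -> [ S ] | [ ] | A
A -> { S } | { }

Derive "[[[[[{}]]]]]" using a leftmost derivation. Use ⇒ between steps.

S ⇒ [S] ⇒ [[S]] ⇒ [[[S]]] ⇒ [[[[S]]]] ⇒ [[[[[S]]]]] ⇒ [[[[[A]]]]] ⇒ [[[[[{}]]]]]

S ⇒ [S]   [S -> [ S ]]
[S] ⇒ [[S]]   [S -> [ S ]]
[[S]] ⇒ [[[S]]]   [S -> [ S ]]
[[[S]]] ⇒ [[[[S]]]]   [S -> [ S ]]
[[[[S]]]] ⇒ [[[[[S]]]]]   [S -> [ S ]]
[[[[[S]]]]] ⇒ [[[[[A]]]]]   [S -> A]
[[[[[A]]]]] ⇒ [[[[[{}]]]]]   [A -> { }]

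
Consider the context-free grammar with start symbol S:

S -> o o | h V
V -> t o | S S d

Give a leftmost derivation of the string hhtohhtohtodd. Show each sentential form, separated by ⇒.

S ⇒ hV   [S -> h V]
hV ⇒ hSSd   [V -> S S d]
hSSd ⇒ hhVSd   [S -> h V]
hhVSd ⇒ hhtoSd   [V -> t o]
hhtoSd ⇒ hhtohVd   [S -> h V]
hhtohVd ⇒ hhtohSSdd   [V -> S S d]
hhtohSSdd ⇒ hhtohhVSdd   [S -> h V]
hhtohhVSdd ⇒ hhtohhtoSdd   [V -> t o]
hhtohhtoSdd ⇒ hhtohhtohVdd   [S -> h V]
hhtohhtohVdd ⇒ hhtohhtohtodd   [V -> t o]

S⇒hV⇒hSSd⇒hhVSd⇒hhtoSd⇒hhtohVd⇒hhtohSSdd⇒hhtohhVSdd⇒hhtohhtoSdd⇒hhtohhtohVdd⇒hhtohhtohtodd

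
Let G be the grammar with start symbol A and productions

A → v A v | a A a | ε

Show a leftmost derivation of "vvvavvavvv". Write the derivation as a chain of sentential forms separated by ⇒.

A ⇒ vAv ⇒ vvAvv ⇒ vvvAvvv ⇒ vvvaAavvv ⇒ vvvavAvavvv ⇒ vvvavvavvv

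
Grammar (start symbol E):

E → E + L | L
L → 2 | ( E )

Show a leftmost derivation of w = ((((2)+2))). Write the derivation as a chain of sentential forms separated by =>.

E => L => (E) => (L) => ((E)) => ((L)) => (((E))) => (((E+L))) => (((L+L))) => ((((E)+L))) => ((((L)+L))) => ((((2)+L))) => ((((2)+2)))

E => L   [E → L]
L => (E)   [L → ( E )]
(E) => (L)   [E → L]
(L) => ((E))   [L → ( E )]
((E)) => ((L))   [E → L]
((L)) => (((E)))   [L → ( E )]
(((E))) => (((E+L)))   [E → E + L]
(((E+L))) => (((L+L)))   [E → L]
(((L+L))) => ((((E)+L)))   [L → ( E )]
((((E)+L))) => ((((L)+L)))   [E → L]
((((L)+L))) => ((((2)+L)))   [L → 2]
((((2)+L))) => ((((2)+2)))   [L → 2]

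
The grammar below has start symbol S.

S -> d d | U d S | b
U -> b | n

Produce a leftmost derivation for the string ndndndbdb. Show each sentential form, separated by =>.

S => UdS => ndS => ndUdS => ndndS => ndndUdS => ndndndS => ndndndUdS => ndndndbdS => ndndndbdb

S => UdS   [S -> U d S]
UdS => ndS   [U -> n]
ndS => ndUdS   [S -> U d S]
ndUdS => ndndS   [U -> n]
ndndS => ndndUdS   [S -> U d S]
ndndUdS => ndndndS   [U -> n]
ndndndS => ndndndUdS   [S -> U d S]
ndndndUdS => ndndndbdS   [U -> b]
ndndndbdS => ndndndbdb   [S -> b]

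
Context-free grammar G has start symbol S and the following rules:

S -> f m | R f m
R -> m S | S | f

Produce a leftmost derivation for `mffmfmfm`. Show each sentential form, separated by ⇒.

S ⇒ Rfm   [S -> R f m]
Rfm ⇒ mSfm   [R -> m S]
mSfm ⇒ mRfmfm   [S -> R f m]
mRfmfm ⇒ mSfmfm   [R -> S]
mSfmfm ⇒ mRfmfmfm   [S -> R f m]
mRfmfmfm ⇒ mffmfmfm   [R -> f]

S ⇒ Rfm ⇒ mSfm ⇒ mRfmfm ⇒ mSfmfm ⇒ mRfmfmfm ⇒ mffmfmfm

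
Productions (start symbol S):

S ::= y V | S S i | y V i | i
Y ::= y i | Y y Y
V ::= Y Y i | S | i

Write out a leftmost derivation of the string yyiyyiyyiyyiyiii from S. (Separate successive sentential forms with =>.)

S => yVi => yYYii => yYyYYii => yYyYyYYii => yYyYyYyYYii => yyiyYyYyYYii => yyiyyiyYyYYii => yyiyyiyyiyYYii => yyiyyiyyiyyiYii => yyiyyiyyiyyiyiii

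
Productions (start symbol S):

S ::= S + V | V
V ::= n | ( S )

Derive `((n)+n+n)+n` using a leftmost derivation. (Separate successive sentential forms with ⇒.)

S ⇒ S+V   [S ::= S + V]
S+V ⇒ V+V   [S ::= V]
V+V ⇒ (S)+V   [V ::= ( S )]
(S)+V ⇒ (S+V)+V   [S ::= S + V]
(S+V)+V ⇒ (S+V+V)+V   [S ::= S + V]
(S+V+V)+V ⇒ (V+V+V)+V   [S ::= V]
(V+V+V)+V ⇒ ((S)+V+V)+V   [V ::= ( S )]
((S)+V+V)+V ⇒ ((V)+V+V)+V   [S ::= V]
((V)+V+V)+V ⇒ ((n)+V+V)+V   [V ::= n]
((n)+V+V)+V ⇒ ((n)+n+V)+V   [V ::= n]
((n)+n+V)+V ⇒ ((n)+n+n)+V   [V ::= n]
((n)+n+n)+V ⇒ ((n)+n+n)+n   [V ::= n]

S ⇒ S+V ⇒ V+V ⇒ (S)+V ⇒ (S+V)+V ⇒ (S+V+V)+V ⇒ (V+V+V)+V ⇒ ((S)+V+V)+V ⇒ ((V)+V+V)+V ⇒ ((n)+V+V)+V ⇒ ((n)+n+V)+V ⇒ ((n)+n+n)+V ⇒ ((n)+n+n)+n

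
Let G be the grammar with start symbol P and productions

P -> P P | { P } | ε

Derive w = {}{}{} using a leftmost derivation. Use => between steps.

P=>PP=>PPP=>PPPP=>{P}PPP=>{}PPP=>{}{P}PP=>{}{}PP=>{}{}{P}P=>{}{}{}P=>{}{}{}

P => PP   [P -> P P]
PP => PPP   [P -> P P]
PPP => PPPP   [P -> P P]
PPPP => {P}PPP   [P -> { P }]
{P}PPP => {}PPP   [P -> ε]
{}PPP => {}{P}PP   [P -> { P }]
{}{P}PP => {}{}PP   [P -> ε]
{}{}PP => {}{}{P}P   [P -> { P }]
{}{}{P}P => {}{}{}P   [P -> ε]
{}{}{}P => {}{}{}   [P -> ε]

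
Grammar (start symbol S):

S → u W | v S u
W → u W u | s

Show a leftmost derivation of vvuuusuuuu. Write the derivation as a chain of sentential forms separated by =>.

S => vSu   [S → v S u]
vSu => vvSuu   [S → v S u]
vvSuu => vvuWuu   [S → u W]
vvuWuu => vvuuWuuu   [W → u W u]
vvuuWuuu => vvuuuWuuuu   [W → u W u]
vvuuuWuuuu => vvuuusuuuu   [W → s]

S => vSu => vvSuu => vvuWuu => vvuuWuuu => vvuuuWuuuu => vvuuusuuuu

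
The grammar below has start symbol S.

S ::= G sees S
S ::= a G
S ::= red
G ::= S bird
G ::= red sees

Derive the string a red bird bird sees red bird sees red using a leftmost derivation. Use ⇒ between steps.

S ⇒ G sees S   [S ::= G sees S]
G sees S ⇒ S bird sees S   [G ::= S bird]
S bird sees S ⇒ G sees S bird sees S   [S ::= G sees S]
G sees S bird sees S ⇒ S bird sees S bird sees S   [G ::= S bird]
S bird sees S bird sees S ⇒ a G bird sees S bird sees S   [S ::= a G]
a G bird sees S bird sees S ⇒ a S bird bird sees S bird sees S   [G ::= S bird]
a S bird bird sees S bird sees S ⇒ a red bird bird sees S bird sees S   [S ::= red]
a red bird bird sees S bird sees S ⇒ a red bird bird sees red bird sees S   [S ::= red]
a red bird bird sees red bird sees S ⇒ a red bird bird sees red bird sees red   [S ::= red]

S ⇒ G sees S ⇒ S bird sees S ⇒ G sees S bird sees S ⇒ S bird sees S bird sees S ⇒ a G bird sees S bird sees S ⇒ a S bird bird sees S bird sees S ⇒ a red bird bird sees S bird sees S ⇒ a red bird bird sees red bird sees S ⇒ a red bird bird sees red bird sees red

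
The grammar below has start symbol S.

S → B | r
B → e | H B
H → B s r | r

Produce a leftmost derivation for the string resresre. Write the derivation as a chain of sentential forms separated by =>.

S => B   [S → B]
B => HB   [B → H B]
HB => rB   [H → r]
rB => rHB   [B → H B]
rHB => rBsrB   [H → B s r]
rBsrB => rHBsrB   [B → H B]
rHBsrB => rBsrBsrB   [H → B s r]
rBsrBsrB => resrBsrB   [B → e]
resrBsrB => resresrB   [B → e]
resresrB => resresre   [B → e]

S=>B=>HB=>rB=>rHB=>rBsrB=>rHBsrB=>rBsrBsrB=>resrBsrB=>resresrB=>resresre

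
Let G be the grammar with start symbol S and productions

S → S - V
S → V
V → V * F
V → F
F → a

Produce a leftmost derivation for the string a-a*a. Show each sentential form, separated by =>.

S => S-V   [S → S - V]
S-V => V-V   [S → V]
V-V => F-V   [V → F]
F-V => a-V   [F → a]
a-V => a-V*F   [V → V * F]
a-V*F => a-F*F   [V → F]
a-F*F => a-a*F   [F → a]
a-a*F => a-a*a   [F → a]

S => S-V => V-V => F-V => a-V => a-V*F => a-F*F => a-a*F => a-a*a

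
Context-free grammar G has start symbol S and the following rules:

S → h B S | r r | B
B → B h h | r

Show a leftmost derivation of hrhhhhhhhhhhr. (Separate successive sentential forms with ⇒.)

S ⇒ hBS   [S → h B S]
hBS ⇒ hBhhS   [B → B h h]
hBhhS ⇒ hBhhhhS   [B → B h h]
hBhhhhS ⇒ hBhhhhhhS   [B → B h h]
hBhhhhhhS ⇒ hBhhhhhhhhS   [B → B h h]
hBhhhhhhhhS ⇒ hBhhhhhhhhhhS   [B → B h h]
hBhhhhhhhhhhS ⇒ hrhhhhhhhhhhS   [B → r]
hrhhhhhhhhhhS ⇒ hrhhhhhhhhhhB   [S → B]
hrhhhhhhhhhhB ⇒ hrhhhhhhhhhhr   [B → r]

S ⇒ hBS ⇒ hBhhS ⇒ hBhhhhS ⇒ hBhhhhhhS ⇒ hBhhhhhhhhS ⇒ hBhhhhhhhhhhS ⇒ hrhhhhhhhhhhS ⇒ hrhhhhhhhhhhB ⇒ hrhhhhhhhhhhr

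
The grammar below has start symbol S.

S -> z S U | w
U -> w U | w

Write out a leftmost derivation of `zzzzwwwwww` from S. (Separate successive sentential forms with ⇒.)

S⇒zSU⇒zzSUU⇒zzzSUUU⇒zzzzSUUUU⇒zzzzwUUUU⇒zzzzwwUUUU⇒zzzzwwwUUU⇒zzzzwwwwUU⇒zzzzwwwwwU⇒zzzzwwwwww

S ⇒ zSU   [S -> z S U]
zSU ⇒ zzSUU   [S -> z S U]
zzSUU ⇒ zzzSUUU   [S -> z S U]
zzzSUUU ⇒ zzzzSUUUU   [S -> z S U]
zzzzSUUUU ⇒ zzzzwUUUU   [S -> w]
zzzzwUUUU ⇒ zzzzwwUUUU   [U -> w U]
zzzzwwUUUU ⇒ zzzzwwwUUU   [U -> w]
zzzzwwwUUU ⇒ zzzzwwwwUU   [U -> w]
zzzzwwwwUU ⇒ zzzzwwwwwU   [U -> w]
zzzzwwwwwU ⇒ zzzzwwwwww   [U -> w]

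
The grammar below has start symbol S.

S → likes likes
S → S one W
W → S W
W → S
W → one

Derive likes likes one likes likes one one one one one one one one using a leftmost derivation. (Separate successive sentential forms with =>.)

S => S one W   [S → S one W]
S one W => likes likes one W   [S → likes likes]
likes likes one W => likes likes one S   [W → S]
likes likes one S => likes likes one S one W   [S → S one W]
likes likes one S one W => likes likes one S one W one W   [S → S one W]
likes likes one S one W one W => likes likes one S one W one W one W   [S → S one W]
likes likes one S one W one W one W => likes likes one S one W one W one W one W   [S → S one W]
likes likes one S one W one W one W one W => likes likes one likes likes one W one W one W one W   [S → likes likes]
likes likes one likes likes one W one W one W one W => likes likes one likes likes one one one W one W one W   [W → one]
likes likes one likes likes one one one W one W one W => likes likes one likes likes one one one one one W one W   [W → one]
likes likes one likes likes one one one one one W one W => likes likes one likes likes one one one one one one one W   [W → one]
likes likes one likes likes one one one one one one one W => likes likes one likes likes one one one one one one one one   [W → one]

S => S one W => likes likes one W => likes likes one S => likes likes one S one W => likes likes one S one W one W => likes likes one S one W one W one W => likes likes one S one W one W one W one W => likes likes one likes likes one W one W one W one W => likes likes one likes likes one one one W one W one W => likes likes one likes likes one one one one one W one W => likes likes one likes likes one one one one one one one W => likes likes one likes likes one one one one one one one one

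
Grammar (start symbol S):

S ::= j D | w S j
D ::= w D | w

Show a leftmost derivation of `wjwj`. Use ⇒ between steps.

S ⇒ wSj   [S ::= w S j]
wSj ⇒ wjDj   [S ::= j D]
wjDj ⇒ wjwj   [D ::= w]

S⇒wSj⇒wjDj⇒wjwj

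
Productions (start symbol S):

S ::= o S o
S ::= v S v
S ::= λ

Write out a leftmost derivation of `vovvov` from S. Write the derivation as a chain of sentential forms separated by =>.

S => vSv   [S ::= v S v]
vSv => voSov   [S ::= o S o]
voSov => vovSvov   [S ::= v S v]
vovSvov => vovvov   [S ::= λ]

S => vSv => voSov => vovSvov => vovvov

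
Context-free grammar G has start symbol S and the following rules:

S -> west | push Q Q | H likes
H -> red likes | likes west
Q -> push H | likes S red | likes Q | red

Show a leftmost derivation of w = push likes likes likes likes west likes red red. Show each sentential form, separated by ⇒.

S ⇒ push Q Q ⇒ push likes Q Q ⇒ push likes likes Q Q ⇒ push likes likes likes S red Q ⇒ push likes likes likes H likes red Q ⇒ push likes likes likes likes west likes red Q ⇒ push likes likes likes likes west likes red red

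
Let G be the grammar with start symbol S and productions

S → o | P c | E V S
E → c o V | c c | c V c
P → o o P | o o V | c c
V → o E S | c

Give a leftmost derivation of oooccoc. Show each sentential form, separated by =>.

S=>Pc=>ooVc=>oooESc=>oooccSc=>oooccoc

S => Pc   [S → P c]
Pc => ooVc   [P → o o V]
ooVc => oooESc   [V → o E S]
oooESc => oooccSc   [E → c c]
oooccSc => oooccoc   [S → o]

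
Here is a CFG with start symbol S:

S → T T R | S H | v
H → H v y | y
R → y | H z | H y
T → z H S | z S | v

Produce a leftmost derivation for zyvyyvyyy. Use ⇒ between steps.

S ⇒ SH ⇒ SHH ⇒ TTRHH ⇒ zHSTRHH ⇒ zySTRHH ⇒ zySHTRHH ⇒ zySHHTRHH ⇒ zyvHHTRHH ⇒ zyvyHTRHH ⇒ zyvyyTRHH ⇒ zyvyyvRHH ⇒ zyvyyvyHH ⇒ zyvyyvyyH ⇒ zyvyyvyyy

S ⇒ SH   [S → S H]
SH ⇒ SHH   [S → S H]
SHH ⇒ TTRHH   [S → T T R]
TTRHH ⇒ zHSTRHH   [T → z H S]
zHSTRHH ⇒ zySTRHH   [H → y]
zySTRHH ⇒ zySHTRHH   [S → S H]
zySHTRHH ⇒ zySHHTRHH   [S → S H]
zySHHTRHH ⇒ zyvHHTRHH   [S → v]
zyvHHTRHH ⇒ zyvyHTRHH   [H → y]
zyvyHTRHH ⇒ zyvyyTRHH   [H → y]
zyvyyTRHH ⇒ zyvyyvRHH   [T → v]
zyvyyvRHH ⇒ zyvyyvyHH   [R → y]
zyvyyvyHH ⇒ zyvyyvyyH   [H → y]
zyvyyvyyH ⇒ zyvyyvyyy   [H → y]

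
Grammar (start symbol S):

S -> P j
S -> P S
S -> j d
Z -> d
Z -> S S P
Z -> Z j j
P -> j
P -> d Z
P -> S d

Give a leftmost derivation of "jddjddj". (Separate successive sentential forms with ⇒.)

S ⇒ Pj ⇒ Sdj ⇒ PSdj ⇒ SdSdj ⇒ jddSdj ⇒ jddjddj

S ⇒ Pj   [S -> P j]
Pj ⇒ Sdj   [P -> S d]
Sdj ⇒ PSdj   [S -> P S]
PSdj ⇒ SdSdj   [P -> S d]
SdSdj ⇒ jddSdj   [S -> j d]
jddSdj ⇒ jddjddj   [S -> j d]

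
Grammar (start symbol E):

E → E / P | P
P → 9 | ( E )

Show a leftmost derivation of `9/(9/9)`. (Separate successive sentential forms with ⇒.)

E ⇒ E/P ⇒ P/P ⇒ 9/P ⇒ 9/(E) ⇒ 9/(E/P) ⇒ 9/(P/P) ⇒ 9/(9/P) ⇒ 9/(9/9)

E ⇒ E/P   [E → E / P]
E/P ⇒ P/P   [E → P]
P/P ⇒ 9/P   [P → 9]
9/P ⇒ 9/(E)   [P → ( E )]
9/(E) ⇒ 9/(E/P)   [E → E / P]
9/(E/P) ⇒ 9/(P/P)   [E → P]
9/(P/P) ⇒ 9/(9/P)   [P → 9]
9/(9/P) ⇒ 9/(9/9)   [P → 9]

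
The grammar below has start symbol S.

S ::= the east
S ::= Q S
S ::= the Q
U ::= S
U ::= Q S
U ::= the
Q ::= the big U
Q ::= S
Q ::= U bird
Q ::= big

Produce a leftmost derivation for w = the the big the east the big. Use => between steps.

S => Q S   [S ::= Q S]
Q S => S S   [Q ::= S]
S S => the Q S   [S ::= the Q]
the Q S => the the big U S   [Q ::= the big U]
the the big U S => the the big S S   [U ::= S]
the the big S S => the the big the east S   [S ::= the east]
the the big the east S => the the big the east the Q   [S ::= the Q]
the the big the east the Q => the the big the east the big   [Q ::= big]

S => Q S => S S => the Q S => the the big U S => the the big S S => the the big the east S => the the big the east the Q => the the big the east the big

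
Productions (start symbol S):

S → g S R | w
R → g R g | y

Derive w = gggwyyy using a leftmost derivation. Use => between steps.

S=>gSR=>ggSRR=>gggSRRR=>gggwRRR=>gggwyRR=>gggwyyR=>gggwyyy

S => gSR   [S → g S R]
gSR => ggSRR   [S → g S R]
ggSRR => gggSRRR   [S → g S R]
gggSRRR => gggwRRR   [S → w]
gggwRRR => gggwyRR   [R → y]
gggwyRR => gggwyyR   [R → y]
gggwyyR => gggwyyy   [R → y]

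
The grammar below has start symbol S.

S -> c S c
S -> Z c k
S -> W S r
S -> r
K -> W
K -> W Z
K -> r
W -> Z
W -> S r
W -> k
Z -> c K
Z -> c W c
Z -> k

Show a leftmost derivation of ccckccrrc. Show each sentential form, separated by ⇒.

S ⇒ cSc   [S -> c S c]
cSc ⇒ cWSrc   [S -> W S r]
cWSrc ⇒ cZSrc   [W -> Z]
cZSrc ⇒ ccWcSrc   [Z -> c W c]
ccWcSrc ⇒ ccZcSrc   [W -> Z]
ccZcSrc ⇒ cccWccSrc   [Z -> c W c]
cccWccSrc ⇒ ccckccSrc   [W -> k]
ccckccSrc ⇒ ccckccrrc   [S -> r]

S ⇒ cSc ⇒ cWSrc ⇒ cZSrc ⇒ ccWcSrc ⇒ ccZcSrc ⇒ cccWccSrc ⇒ ccckccSrc ⇒ ccckccrrc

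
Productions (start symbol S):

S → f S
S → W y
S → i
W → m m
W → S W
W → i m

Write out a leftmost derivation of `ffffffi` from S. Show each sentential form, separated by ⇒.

S ⇒ fS ⇒ ffS ⇒ fffS ⇒ ffffS ⇒ fffffS ⇒ ffffffS ⇒ ffffffi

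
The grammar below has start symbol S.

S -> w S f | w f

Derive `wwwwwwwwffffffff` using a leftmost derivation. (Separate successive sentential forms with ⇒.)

S ⇒ wSf ⇒ wwSff ⇒ wwwSfff ⇒ wwwwSffff ⇒ wwwwwSfffff ⇒ wwwwwwSffffff ⇒ wwwwwwwSfffffff ⇒ wwwwwwwwffffffff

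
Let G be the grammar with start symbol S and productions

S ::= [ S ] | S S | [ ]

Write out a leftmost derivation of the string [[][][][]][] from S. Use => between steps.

S => SS   [S ::= S S]
SS => [S]S   [S ::= [ S ]]
[S]S => [SS]S   [S ::= S S]
[SS]S => [SSS]S   [S ::= S S]
[SSS]S => [SSSS]S   [S ::= S S]
[SSSS]S => [[]SSS]S   [S ::= [ ]]
[[]SSS]S => [[][]SS]S   [S ::= [ ]]
[[][]SS]S => [[][][]S]S   [S ::= [ ]]
[[][][]S]S => [[][][][]]S   [S ::= [ ]]
[[][][][]]S => [[][][][]][]   [S ::= [ ]]

S=>SS=>[S]S=>[SS]S=>[SSS]S=>[SSSS]S=>[[]SSS]S=>[[][]SS]S=>[[][][]S]S=>[[][][][]]S=>[[][][][]][]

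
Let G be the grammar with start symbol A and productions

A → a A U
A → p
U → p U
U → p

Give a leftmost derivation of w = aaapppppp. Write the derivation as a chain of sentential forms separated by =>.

A => aAU => aaAUU => aaaAUUU => aaapUUU => aaappUUU => aaapppUUU => aaappppUU => aaapppppU => aaapppppp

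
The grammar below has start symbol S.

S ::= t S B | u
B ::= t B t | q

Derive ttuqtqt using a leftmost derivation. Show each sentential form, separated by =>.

S => tSB   [S ::= t S B]
tSB => ttSBB   [S ::= t S B]
ttSBB => ttuBB   [S ::= u]
ttuBB => ttuqB   [B ::= q]
ttuqB => ttuqtBt   [B ::= t B t]
ttuqtBt => ttuqtqt   [B ::= q]

S => tSB => ttSBB => ttuBB => ttuqB => ttuqtBt => ttuqtqt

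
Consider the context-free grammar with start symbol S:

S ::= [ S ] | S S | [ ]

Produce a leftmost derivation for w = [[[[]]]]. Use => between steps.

S => [S] => [[S]] => [[[S]]] => [[[[]]]]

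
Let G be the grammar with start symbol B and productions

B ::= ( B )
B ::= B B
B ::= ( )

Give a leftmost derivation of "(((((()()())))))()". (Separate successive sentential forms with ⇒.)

B ⇒ BB   [B ::= B B]
BB ⇒ (B)B   [B ::= ( B )]
(B)B ⇒ ((B))B   [B ::= ( B )]
((B))B ⇒ (((B)))B   [B ::= ( B )]
(((B)))B ⇒ ((((B))))B   [B ::= ( B )]
((((B))))B ⇒ (((((B)))))B   [B ::= ( B )]
(((((B)))))B ⇒ (((((BB)))))B   [B ::= B B]
(((((BB)))))B ⇒ (((((()B)))))B   [B ::= ( )]
(((((()B)))))B ⇒ (((((()BB)))))B   [B ::= B B]
(((((()BB)))))B ⇒ (((((()()B)))))B   [B ::= ( )]
(((((()()B)))))B ⇒ (((((()()())))))B   [B ::= ( )]
(((((()()())))))B ⇒ (((((()()())))))()   [B ::= ( )]

B⇒BB⇒(B)B⇒((B))B⇒(((B)))B⇒((((B))))B⇒(((((B)))))B⇒(((((BB)))))B⇒(((((()B)))))B⇒(((((()BB)))))B⇒(((((()()B)))))B⇒(((((()()())))))B⇒(((((()()())))))()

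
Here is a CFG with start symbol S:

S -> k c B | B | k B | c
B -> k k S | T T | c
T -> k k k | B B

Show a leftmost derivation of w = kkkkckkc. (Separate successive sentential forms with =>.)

S => kB => kkkS => kkkkcB => kkkkckkS => kkkkckkc

S => kB   [S -> k B]
kB => kkkS   [B -> k k S]
kkkS => kkkkcB   [S -> k c B]
kkkkcB => kkkkckkS   [B -> k k S]
kkkkckkS => kkkkckkc   [S -> c]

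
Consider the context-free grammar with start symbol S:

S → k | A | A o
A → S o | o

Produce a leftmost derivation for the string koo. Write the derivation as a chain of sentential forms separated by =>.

S => A   [S → A]
A => So   [A → S o]
So => Ao   [S → A]
Ao => Soo   [A → S o]
Soo => koo   [S → k]

S => A => So => Ao => Soo => koo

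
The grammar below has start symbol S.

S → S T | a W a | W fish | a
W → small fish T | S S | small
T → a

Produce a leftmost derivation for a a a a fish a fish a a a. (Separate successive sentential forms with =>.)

S => a W a => a S S a => a a S a => a a S T a => a a S T T a => a a W fish T T a => a a S S fish T T a => a a W fish S fish T T a => a a S S fish S fish T T a => a a a S fish S fish T T a => a a a a fish S fish T T a => a a a a fish a fish T T a => a a a a fish a fish a T a => a a a a fish a fish a a a

S => a W a   [S → a W a]
a W a => a S S a   [W → S S]
a S S a => a a S a   [S → a]
a a S a => a a S T a   [S → S T]
a a S T a => a a S T T a   [S → S T]
a a S T T a => a a W fish T T a   [S → W fish]
a a W fish T T a => a a S S fish T T a   [W → S S]
a a S S fish T T a => a a W fish S fish T T a   [S → W fish]
a a W fish S fish T T a => a a S S fish S fish T T a   [W → S S]
a a S S fish S fish T T a => a a a S fish S fish T T a   [S → a]
a a a S fish S fish T T a => a a a a fish S fish T T a   [S → a]
a a a a fish S fish T T a => a a a a fish a fish T T a   [S → a]
a a a a fish a fish T T a => a a a a fish a fish a T a   [T → a]
a a a a fish a fish a T a => a a a a fish a fish a a a   [T → a]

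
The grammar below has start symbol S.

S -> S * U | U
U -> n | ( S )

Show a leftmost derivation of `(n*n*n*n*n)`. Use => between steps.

S => U => (S) => (S*U) => (S*U*U) => (S*U*U*U) => (S*U*U*U*U) => (U*U*U*U*U) => (n*U*U*U*U) => (n*n*U*U*U) => (n*n*n*U*U) => (n*n*n*n*U) => (n*n*n*n*n)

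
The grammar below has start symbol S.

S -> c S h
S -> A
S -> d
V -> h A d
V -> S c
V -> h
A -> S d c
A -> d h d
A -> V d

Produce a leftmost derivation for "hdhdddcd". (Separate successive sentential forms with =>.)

S => A   [S -> A]
A => Vd   [A -> V d]
Vd => Scd   [V -> S c]
Scd => Acd   [S -> A]
Acd => Vdcd   [A -> V d]
Vdcd => hAddcd   [V -> h A d]
hAddcd => hdhdddcd   [A -> d h d]

S=>A=>Vd=>Scd=>Acd=>Vdcd=>hAddcd=>hdhdddcd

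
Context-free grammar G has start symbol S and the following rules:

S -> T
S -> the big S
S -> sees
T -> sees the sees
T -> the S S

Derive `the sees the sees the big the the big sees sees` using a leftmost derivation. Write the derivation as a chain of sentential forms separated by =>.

S => T   [S -> T]
T => the S S   [T -> the S S]
the S S => the T S   [S -> T]
the T S => the sees the sees S   [T -> sees the sees]
the sees the sees S => the sees the sees the big S   [S -> the big S]
the sees the sees the big S => the sees the sees the big T   [S -> T]
the sees the sees the big T => the sees the sees the big the S S   [T -> the S S]
the sees the sees the big the S S => the sees the sees the big the the big S S   [S -> the big S]
the sees the sees the big the the big S S => the sees the sees the big the the big sees S   [S -> sees]
the sees the sees the big the the big sees S => the sees the sees the big the the big sees sees   [S -> sees]

S => T => the S S => the T S => the sees the sees S => the sees the sees the big S => the sees the sees the big T => the sees the sees the big the S S => the sees the sees the big the the big S S => the sees the sees the big the the big sees S => the sees the sees the big the the big sees sees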